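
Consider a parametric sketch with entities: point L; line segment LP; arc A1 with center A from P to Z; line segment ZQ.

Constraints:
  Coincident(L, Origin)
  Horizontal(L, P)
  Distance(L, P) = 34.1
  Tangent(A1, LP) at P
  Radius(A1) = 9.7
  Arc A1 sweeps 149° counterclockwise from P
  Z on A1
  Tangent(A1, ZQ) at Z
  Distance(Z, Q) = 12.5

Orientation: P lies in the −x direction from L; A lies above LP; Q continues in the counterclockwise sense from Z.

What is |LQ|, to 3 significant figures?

46.7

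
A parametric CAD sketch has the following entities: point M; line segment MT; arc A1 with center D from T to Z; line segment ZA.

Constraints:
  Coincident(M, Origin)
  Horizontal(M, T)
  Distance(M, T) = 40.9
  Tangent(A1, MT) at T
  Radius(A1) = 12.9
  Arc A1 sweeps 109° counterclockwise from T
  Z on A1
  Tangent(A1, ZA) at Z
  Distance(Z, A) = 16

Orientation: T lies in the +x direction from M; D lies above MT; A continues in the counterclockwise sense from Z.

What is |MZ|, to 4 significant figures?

55.78

M is at the origin; M and T share the same y with |MT| = 40.9 and T on the +x side, so T = (40.90, 0.000). Tangency of A1 to MT means the radius DT is perpendicular to MT, so D = T + (0, 12.9) = (40.90, 12.90). On A1, T sits at bearing -90° from D; a 109° counterclockwise sweep puts Z at bearing 19°, so Z = D + 12.9·(cos 19°, sin 19°) = (53.10, 17.10). Then |MZ| = |Z − M| = 55.78.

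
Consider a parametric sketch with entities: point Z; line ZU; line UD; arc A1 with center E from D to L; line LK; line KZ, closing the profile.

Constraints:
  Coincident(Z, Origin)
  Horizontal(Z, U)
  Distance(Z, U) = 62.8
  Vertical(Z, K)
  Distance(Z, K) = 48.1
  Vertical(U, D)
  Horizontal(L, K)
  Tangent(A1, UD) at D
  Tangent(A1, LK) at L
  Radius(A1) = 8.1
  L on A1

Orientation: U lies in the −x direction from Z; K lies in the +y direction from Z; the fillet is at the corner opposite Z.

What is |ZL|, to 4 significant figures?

72.84

The virtual corner opposite Z is at (-62.80, 48.10). Since A1 is tangent to UD there, ED ⟂ UD and tangency of A1 to LK means the radius EL is perpendicular to LK, with radius 8.1, so the center E sits 8.1 in from both sides at E = (-54.70, 40.00). That places the tangent points at D = (-62.80, 40.00) on UD and L = (-54.70, 48.10) on LK. Then |ZL| = |L − Z| = 72.84.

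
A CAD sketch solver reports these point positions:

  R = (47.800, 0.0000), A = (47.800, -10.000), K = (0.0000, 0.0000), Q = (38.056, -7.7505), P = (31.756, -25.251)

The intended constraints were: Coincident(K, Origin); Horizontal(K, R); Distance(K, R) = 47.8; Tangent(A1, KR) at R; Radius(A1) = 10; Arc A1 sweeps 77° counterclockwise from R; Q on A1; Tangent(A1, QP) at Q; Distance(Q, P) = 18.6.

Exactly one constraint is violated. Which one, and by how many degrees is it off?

Tangent(A1, QP) at Q — off by 6.80°.

K = (0.00, 0.00) ✓; K.y = 0.00, R.y = 0.00 ✓; |KR| = 47.80 ✓; ∠(AR, RK) = 90.00° ✓; |AR| = 10.00 ✓; bearing(A→Q) − bearing(A→R) = 77.00° ✓; |AQ| = 10.00 ✓; ∠(AQ, QP) = 96.80° ✗; |QP| = 18.60 ✓.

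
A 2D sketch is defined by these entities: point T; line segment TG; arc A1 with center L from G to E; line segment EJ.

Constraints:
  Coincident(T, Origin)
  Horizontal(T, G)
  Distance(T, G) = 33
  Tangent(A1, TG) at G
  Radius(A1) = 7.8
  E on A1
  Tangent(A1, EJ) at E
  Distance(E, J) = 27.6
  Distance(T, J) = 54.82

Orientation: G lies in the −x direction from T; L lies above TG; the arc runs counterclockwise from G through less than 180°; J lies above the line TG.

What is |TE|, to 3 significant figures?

29.3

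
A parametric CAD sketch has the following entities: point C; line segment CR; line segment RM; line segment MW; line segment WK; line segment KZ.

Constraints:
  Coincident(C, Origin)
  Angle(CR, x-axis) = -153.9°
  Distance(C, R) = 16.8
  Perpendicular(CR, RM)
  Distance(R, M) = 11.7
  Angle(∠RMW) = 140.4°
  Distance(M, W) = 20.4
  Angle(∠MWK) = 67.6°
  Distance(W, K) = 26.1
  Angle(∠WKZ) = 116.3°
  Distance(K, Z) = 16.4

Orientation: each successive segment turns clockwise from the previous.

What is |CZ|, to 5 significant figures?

9.0137

∠MWK = 67.6° gives WK at -35.900° from the x-axis; with |WK| = 26.1, K = (5.6702, 7.6480). ∠WKZ = 116.3° gives KZ at -99.600° from the x-axis; with |KZ| = 16.4, Z = (2.9352, -8.5224). Then |CZ| = |Z − C| = 9.0137.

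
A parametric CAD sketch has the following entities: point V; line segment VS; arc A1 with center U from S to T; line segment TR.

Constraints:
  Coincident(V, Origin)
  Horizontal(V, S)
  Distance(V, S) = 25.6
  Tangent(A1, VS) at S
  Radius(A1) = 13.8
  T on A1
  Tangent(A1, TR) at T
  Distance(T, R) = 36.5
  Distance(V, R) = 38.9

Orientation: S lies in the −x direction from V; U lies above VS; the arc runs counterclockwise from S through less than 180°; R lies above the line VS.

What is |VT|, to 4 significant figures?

15.29

Checks: ∠(US, SV) = 90.00° ✓; |US| = 13.80 ✓; |UT| = 13.80 ✓; ∠(UT, TR) = 90.00° ✓; |TR| = 36.50 ✓; |VR| = 38.90 ✓.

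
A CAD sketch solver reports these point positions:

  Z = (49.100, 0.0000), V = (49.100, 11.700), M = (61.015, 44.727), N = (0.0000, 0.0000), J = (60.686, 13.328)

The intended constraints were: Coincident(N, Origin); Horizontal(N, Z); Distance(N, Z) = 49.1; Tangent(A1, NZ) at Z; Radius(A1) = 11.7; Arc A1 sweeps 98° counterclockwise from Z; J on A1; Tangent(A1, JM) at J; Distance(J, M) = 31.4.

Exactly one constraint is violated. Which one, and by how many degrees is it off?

Tangent(A1, JM) at J — off by 8.60°.

N = (0.00, 0.00) ✓; N.y = 0.00, Z.y = 0.00 ✓; |NZ| = 49.10 ✓; ∠(VZ, ZN) = 90.00° ✓; |VZ| = 11.70 ✓; bearing(V→J) − bearing(V→Z) = 98.00° ✓; |VJ| = 11.70 ✓; ∠(VJ, JM) = 98.60° ✗; |JM| = 31.40 ✓.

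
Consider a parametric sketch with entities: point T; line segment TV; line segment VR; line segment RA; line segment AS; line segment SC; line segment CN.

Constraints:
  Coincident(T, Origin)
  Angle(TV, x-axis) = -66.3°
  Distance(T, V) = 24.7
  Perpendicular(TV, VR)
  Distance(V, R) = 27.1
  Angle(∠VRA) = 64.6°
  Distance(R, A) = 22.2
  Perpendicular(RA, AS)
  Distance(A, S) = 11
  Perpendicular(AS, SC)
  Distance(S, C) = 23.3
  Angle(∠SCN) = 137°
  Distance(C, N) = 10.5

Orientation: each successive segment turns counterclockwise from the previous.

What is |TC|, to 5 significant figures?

35.155

T is at the origin; TV runs at -66.3° with length 24.7, so V = (9.9281, -22.617). The perpendicularity gives VR at right angles to TV, so VR runs at 23.700°; with |VR| = 27.1, R = (34.743, -11.724). ∠VRA = 64.6° gives RA at 139.10° from the x-axis; with |RA| = 22.2, A = (17.963, 2.8112). RA ⟂ AS, so AS runs at -130.90°; with |AS| = 11.0, S = (10.760, -5.5032). AS ⟂ SC, so SC runs at -40.900°; with |SC| = 23.3, C = (28.372, -20.759). Then |TC| = |C − T| = 35.155.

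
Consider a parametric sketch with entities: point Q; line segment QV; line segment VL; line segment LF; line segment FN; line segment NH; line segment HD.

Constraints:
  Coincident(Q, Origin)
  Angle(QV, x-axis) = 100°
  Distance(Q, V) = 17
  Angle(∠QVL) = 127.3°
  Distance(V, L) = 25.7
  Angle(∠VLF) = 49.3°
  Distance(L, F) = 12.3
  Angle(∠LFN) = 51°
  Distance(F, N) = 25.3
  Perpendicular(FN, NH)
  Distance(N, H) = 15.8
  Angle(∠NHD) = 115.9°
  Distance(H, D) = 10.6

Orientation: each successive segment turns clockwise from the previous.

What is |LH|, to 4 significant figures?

18.64

Q is at the origin; QV runs at 100.0° with length 17.0, so V = (-2.952, 16.74). ∠QVL = 127.3° gives VL at 47.30° from the x-axis; with |VL| = 25.7, L = (14.48, 35.63). ∠VLF = 49.3° gives LF at -83.40° from the x-axis; with |LF| = 12.3, F = (15.89, 23.41). ∠LFN = 51.0° gives FN at 147.6° from the x-axis; with |FN| = 25.3, N = (-5.471, 36.97). The perpendicularity gives NH at right angles to FN, so NH runs at 57.60°; with |NH| = 15.8, H = (2.995, 50.31). Then |LH| = |H − L| = 18.64.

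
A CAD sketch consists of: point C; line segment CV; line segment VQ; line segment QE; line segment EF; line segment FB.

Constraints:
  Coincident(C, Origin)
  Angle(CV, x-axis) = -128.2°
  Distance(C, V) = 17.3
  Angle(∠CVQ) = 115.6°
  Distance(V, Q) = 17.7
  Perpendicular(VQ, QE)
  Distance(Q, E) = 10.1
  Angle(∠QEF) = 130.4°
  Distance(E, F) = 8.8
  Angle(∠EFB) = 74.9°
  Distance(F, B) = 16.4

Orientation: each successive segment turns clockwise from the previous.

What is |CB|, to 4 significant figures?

18.58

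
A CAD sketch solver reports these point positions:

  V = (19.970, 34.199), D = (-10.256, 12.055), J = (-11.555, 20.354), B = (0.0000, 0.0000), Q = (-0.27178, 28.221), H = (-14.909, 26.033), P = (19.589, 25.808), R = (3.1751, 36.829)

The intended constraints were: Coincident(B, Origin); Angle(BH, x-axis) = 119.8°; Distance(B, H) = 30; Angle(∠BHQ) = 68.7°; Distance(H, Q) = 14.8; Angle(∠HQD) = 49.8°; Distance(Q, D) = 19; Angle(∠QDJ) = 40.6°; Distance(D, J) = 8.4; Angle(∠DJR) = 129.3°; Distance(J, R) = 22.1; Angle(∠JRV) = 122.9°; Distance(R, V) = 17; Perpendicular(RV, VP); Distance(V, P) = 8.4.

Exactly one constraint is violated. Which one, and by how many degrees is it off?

Perpendicular(RV, VP) — off by 6.30°.

B = (0.00, 0.00) ✓; BH at 119.8° ✓; |BH| = 30.00 ✓; ∠BHQ = 68.70° ✓; |HQ| = 14.80 ✓; ∠HQD = 49.80° ✓; |QD| = 19.00 ✓; ∠QDJ = 40.60° ✓; |DJ| = 8.400 ✓; ∠DJR = 129.3° ✓; |JR| = 22.10 ✓; ∠JRV = 122.9° ✓; |RV| = 17.00 ✓; ∠(RV, VP) = 83.70° ✗; |VP| = 8.400 ✓.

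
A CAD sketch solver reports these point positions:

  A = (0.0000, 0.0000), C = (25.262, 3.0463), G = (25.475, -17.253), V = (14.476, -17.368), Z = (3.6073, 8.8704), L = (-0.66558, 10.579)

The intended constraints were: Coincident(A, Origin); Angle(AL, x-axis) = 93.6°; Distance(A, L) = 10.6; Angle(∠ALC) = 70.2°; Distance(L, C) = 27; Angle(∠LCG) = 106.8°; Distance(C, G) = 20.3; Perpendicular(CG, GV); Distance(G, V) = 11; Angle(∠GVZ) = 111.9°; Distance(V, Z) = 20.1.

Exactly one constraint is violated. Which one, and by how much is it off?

Distance(V, Z) = 20.1 — off by 8.30.

A = (0.00, 0.00) ✓; AL at 93.60° ✓; |AL| = 10.60 ✓; ∠ALC = 70.20° ✓; |LC| = 27.00 ✓; ∠LCG = 106.8° ✓; |CG| = 20.30 ✓; ∠(CG, GV) = 90.00° ✓; |GV| = 11.00 ✓; ∠GVZ = 111.9° ✓; |VZ| = 28.40 ✗.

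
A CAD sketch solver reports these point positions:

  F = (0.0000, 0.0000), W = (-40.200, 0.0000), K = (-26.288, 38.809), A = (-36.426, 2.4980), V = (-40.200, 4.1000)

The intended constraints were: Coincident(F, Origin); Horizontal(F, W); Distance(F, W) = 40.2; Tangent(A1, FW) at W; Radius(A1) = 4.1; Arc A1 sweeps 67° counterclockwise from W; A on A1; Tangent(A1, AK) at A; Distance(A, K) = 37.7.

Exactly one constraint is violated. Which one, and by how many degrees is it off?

Tangent(A1, AK) at A — off by 7.40°.

F = (0.00, 0.00) ✓; F.y = 0.00, W.y = 0.00 ✓; |FW| = 40.20 ✓; ∠(VW, WF) = 90.00° ✓; |VW| = 4.100 ✓; bearing(V→A) − bearing(V→W) = 67.00° ✓; |VA| = 4.100 ✓; ∠(VA, AK) = 82.60° ✗; |AK| = 37.70 ✓.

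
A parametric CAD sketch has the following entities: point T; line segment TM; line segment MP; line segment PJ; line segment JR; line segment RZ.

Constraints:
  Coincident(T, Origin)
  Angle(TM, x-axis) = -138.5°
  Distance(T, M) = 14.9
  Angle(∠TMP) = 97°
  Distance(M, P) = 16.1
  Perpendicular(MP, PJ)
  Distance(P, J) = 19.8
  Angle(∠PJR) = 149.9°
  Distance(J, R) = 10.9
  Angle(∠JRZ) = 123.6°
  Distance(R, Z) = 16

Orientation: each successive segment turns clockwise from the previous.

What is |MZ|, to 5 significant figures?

30.675

∠PJR = 149.9° gives JR at 18.400° from the x-axis; with |JR| = 10.9, R = (0.24500, 19.065). ∠JRZ = 123.6° gives RZ at -38.000° from the x-axis; with |RZ| = 16.0, Z = (12.853, 9.2145). Then |MZ| = |Z − M| = 30.675.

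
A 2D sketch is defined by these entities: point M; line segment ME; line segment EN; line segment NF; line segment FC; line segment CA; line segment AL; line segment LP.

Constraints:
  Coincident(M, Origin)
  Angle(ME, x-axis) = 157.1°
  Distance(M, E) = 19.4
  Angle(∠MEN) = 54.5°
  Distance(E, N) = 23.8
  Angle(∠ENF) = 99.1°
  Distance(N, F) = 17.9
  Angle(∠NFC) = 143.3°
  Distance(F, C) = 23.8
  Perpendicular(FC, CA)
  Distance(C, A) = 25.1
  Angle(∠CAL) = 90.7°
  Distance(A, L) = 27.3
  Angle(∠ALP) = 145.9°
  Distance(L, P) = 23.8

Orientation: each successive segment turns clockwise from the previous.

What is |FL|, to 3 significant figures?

25.7

M is at the origin; ME runs at 157.1° with length 19.4, so E = (-17.9, 7.55). ∠MEN = 54.5° gives EN at 31.6° from the x-axis; with |EN| = 23.8, N = (2.40, 20.0). ∠ENF = 99.1° gives NF at -49.3° from the x-axis; with |NF| = 17.9, F = (14.1, 6.45). ∠NFC = 143.3° gives FC at -86.0° from the x-axis; with |FC| = 23.8, C = (15.7, -17.3). FC ⟂ CA, so CA runs at -176°; with |CA| = 25.1, A = (-9.31, -19.0). ∠CAL = 90.7° gives AL at 94.7° from the x-axis; with |AL| = 27.3, L = (-11.5, 8.16). Then |FL| = |L − F| = 25.7.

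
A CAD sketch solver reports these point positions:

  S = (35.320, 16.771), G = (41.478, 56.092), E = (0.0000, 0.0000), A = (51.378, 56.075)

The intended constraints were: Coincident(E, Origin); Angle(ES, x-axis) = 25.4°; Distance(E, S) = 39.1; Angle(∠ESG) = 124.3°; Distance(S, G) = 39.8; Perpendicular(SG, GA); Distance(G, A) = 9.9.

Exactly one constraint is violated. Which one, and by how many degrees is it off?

Perpendicular(SG, GA) — off by 8.80°.

E = (0.00, 0.00) ✓; ES at 25.40° ✓; |ES| = 39.10 ✓; ∠ESG = 124.3° ✓; |SG| = 39.80 ✓; ∠(SG, GA) = 81.20° ✗; |GA| = 9.900 ✓.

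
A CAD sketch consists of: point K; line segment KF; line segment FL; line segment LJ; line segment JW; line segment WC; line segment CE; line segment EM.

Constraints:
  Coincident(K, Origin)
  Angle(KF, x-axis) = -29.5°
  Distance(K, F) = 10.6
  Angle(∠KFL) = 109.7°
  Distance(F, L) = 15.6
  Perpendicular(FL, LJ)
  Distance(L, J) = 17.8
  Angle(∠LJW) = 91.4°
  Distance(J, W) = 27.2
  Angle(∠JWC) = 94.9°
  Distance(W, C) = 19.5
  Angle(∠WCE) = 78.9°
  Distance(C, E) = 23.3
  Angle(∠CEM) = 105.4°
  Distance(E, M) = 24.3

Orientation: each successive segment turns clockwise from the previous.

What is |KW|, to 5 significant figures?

11.674

The perpendicularity gives LJ at right angles to FL, so LJ runs at 170.20°; with |LJ| = 17.8, J = (-10.970, -17.562). ∠LJW = 91.4° gives JW at 81.600° from the x-axis; with |JW| = 27.2, W = (-6.9963, 9.3459). Then |KW| = |W − K| = 11.674.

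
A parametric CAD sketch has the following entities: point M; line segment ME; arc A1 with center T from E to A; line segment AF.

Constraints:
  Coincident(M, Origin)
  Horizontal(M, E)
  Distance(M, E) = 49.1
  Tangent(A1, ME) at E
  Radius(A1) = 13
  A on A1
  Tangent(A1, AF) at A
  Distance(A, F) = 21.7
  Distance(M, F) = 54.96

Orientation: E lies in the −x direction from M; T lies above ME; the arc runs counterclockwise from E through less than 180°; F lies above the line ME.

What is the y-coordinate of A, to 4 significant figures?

15.63

Checks: ∠(TE, EM) = 90.00° ✓; |TE| = 13.00 ✓; |TA| = 13.00 ✓; ∠(TA, AF) = 90.00° ✓; |AF| = 21.70 ✓; |MF| = 54.96 ✓.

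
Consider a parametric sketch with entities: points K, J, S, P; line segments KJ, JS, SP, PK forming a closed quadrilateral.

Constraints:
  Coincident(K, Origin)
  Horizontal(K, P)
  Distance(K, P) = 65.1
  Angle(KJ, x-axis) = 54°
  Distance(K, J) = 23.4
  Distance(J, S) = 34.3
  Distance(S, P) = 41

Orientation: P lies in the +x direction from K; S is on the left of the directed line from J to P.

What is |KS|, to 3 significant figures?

56.3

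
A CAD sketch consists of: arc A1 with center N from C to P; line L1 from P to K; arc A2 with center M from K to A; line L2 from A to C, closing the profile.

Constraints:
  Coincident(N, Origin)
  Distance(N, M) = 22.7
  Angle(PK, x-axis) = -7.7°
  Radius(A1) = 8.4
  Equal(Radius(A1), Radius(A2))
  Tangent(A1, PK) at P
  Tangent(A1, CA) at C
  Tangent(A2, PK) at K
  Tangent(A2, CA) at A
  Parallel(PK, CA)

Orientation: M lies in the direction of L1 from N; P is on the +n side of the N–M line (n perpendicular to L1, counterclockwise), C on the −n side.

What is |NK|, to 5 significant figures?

24.204

The slot axis is L1's direction at -7.7°, so u = (cos -7.7°, sin -7.7°) = (0.99098, -0.13399) and n = (−sin -7.7°, cos -7.7°) = (0.13399, 0.99098). N is at the origin and M lies 22.7 along u from N, so M = 22.7·u = (22.495, -3.0415). Tangency of A1 to both parallel lines with radius 8.4 puts P and C at N ± 8.4·n: P = (1.1255, 8.3243), C = (-1.1255, -8.3243). Equal radii place K and A the same way about M: K = M + 8.4·n = (23.621, 5.2828), A = M − 8.4·n = (21.370, -11.366). Then |NK| = |K − N| = 24.204.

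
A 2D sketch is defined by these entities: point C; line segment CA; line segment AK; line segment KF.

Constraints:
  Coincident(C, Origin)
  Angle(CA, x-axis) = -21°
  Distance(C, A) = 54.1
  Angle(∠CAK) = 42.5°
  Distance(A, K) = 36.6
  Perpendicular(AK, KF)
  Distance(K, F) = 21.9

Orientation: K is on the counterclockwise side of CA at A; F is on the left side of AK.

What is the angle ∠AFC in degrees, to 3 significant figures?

134°

C is at the origin; CA runs at -21.0° with length 54.1, so A = 54.1·(cos -21.0°, sin -21.0°) = (50.5, -19.4). ∠CAK = 42.5°, so AK runs at -21.0° + (180° − 42.5°) = 116° from the x-axis; with |AK| = 36.6, K = A + 36.6·(cos 116°, sin 116°) = (34.2, 13.4). The perpendicularity gives KF at right angles to AK; with |KF| = 21.9 on the left of AK, F = K + 21.9·(-0.895, -0.446) = (14.6, 3.60). Then cos ∠AFC = FA·FC / (|FA||FC|), giving 134°.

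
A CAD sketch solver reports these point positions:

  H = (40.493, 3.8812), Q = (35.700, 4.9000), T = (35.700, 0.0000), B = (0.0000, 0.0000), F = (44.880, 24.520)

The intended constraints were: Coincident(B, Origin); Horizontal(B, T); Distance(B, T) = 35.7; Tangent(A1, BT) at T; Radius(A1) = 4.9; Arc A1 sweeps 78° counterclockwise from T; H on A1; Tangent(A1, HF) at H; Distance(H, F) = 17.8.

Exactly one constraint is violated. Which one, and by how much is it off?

Distance(H, F) = 17.8 — off by 3.30.

B = (0.00, 0.00) ✓; B.y = 0.00, T.y = 0.00 ✓; |BT| = 35.70 ✓; ∠(QT, TB) = 90.00° ✓; |QT| = 4.900 ✓; bearing(Q→H) − bearing(Q→T) = 78.00° ✓; |QH| = 4.900 ✓; ∠(QH, HF) = 90.00° ✓; |HF| = 21.10 ✗.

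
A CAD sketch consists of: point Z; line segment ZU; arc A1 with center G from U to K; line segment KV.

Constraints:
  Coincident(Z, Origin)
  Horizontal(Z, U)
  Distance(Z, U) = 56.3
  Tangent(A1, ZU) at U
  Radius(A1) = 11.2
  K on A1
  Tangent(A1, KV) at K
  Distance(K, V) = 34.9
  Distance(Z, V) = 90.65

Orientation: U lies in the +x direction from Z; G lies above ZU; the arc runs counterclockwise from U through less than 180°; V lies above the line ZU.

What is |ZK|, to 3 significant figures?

66.3

Checks: |GK| = 11.20 ✓; ∠(GK, KV) = 90.00° ✓; |KV| = 34.90 ✓; |ZV| = 90.65 ✓.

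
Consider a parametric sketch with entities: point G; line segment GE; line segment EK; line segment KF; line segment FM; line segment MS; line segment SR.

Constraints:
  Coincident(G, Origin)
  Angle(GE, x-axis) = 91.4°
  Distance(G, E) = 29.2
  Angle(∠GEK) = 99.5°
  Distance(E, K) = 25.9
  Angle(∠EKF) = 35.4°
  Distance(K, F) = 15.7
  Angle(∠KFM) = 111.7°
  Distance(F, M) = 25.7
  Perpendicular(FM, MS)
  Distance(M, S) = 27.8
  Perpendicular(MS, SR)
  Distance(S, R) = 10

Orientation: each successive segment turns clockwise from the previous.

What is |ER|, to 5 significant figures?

27.282

FM is perpendicular to MS, so MS runs at 68.000°; with |MS| = 27.8, S = (0.45790, 58.141). MS is perpendicular to SR, so SR runs at -22.000°; with |SR| = 10.0, R = (9.7297, 54.395). Then |ER| = |R − E| = 27.282.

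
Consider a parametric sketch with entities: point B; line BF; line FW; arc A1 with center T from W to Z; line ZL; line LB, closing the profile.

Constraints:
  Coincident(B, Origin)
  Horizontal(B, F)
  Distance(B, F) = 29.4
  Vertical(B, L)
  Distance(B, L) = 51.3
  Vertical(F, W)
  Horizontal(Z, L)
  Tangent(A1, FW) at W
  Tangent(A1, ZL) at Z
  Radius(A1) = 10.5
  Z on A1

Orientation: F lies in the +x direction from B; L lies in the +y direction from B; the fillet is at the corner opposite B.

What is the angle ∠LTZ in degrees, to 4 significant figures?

60.95°

The virtual corner opposite B is at (29.40, 51.30). Tangency of A1 to FW means the radius TW is perpendicular to FW and tangency of A1 to ZL means the radius TZ is perpendicular to ZL, with radius 10.5, so the center T sits 10.5 in from both sides at T = (18.90, 40.80). That places the tangent points at W = (29.40, 40.80) on FW and Z = (18.90, 51.30) on ZL. Then cos ∠LTZ = TL·TZ / (|TL||TZ|), giving 60.95°.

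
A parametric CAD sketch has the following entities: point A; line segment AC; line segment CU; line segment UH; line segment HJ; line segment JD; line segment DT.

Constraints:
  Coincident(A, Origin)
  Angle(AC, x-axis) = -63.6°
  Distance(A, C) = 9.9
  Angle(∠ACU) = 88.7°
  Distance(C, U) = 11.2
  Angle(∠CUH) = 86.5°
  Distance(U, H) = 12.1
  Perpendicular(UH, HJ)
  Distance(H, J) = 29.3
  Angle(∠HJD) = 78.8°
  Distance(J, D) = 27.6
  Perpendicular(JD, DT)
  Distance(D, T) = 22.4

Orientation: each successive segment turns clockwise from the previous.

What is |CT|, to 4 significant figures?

14.59

A is at the origin; AC runs at -63.6° with length 9.9, so C = (4.402, -8.868). ∠ACU = 88.7° gives CU at -154.9° from the x-axis; with |CU| = 11.2, U = (-5.740, -13.62). ∠CUH = 86.5° gives UH at 111.6° from the x-axis; with |UH| = 12.1, H = (-10.19, -2.368). UH is perpendicular to HJ, so HJ runs at 21.60°; with |HJ| = 29.3, J = (17.05, 8.418). ∠HJD = 78.8° gives JD at -79.60° from the x-axis; with |JD| = 27.6, D = (22.03, -18.73). The perpendicularity gives DT at right angles to JD, so DT runs at -169.6°; with |DT| = 22.4, T = (-0.002011, -22.77). Then |CT| = |T − C| = 14.59.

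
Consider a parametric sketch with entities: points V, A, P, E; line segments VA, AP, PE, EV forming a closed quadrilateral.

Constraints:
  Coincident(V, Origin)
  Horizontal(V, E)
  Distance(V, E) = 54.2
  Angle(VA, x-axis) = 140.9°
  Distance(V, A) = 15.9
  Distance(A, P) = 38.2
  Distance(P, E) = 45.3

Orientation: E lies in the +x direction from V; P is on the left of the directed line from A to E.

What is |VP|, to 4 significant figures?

36.17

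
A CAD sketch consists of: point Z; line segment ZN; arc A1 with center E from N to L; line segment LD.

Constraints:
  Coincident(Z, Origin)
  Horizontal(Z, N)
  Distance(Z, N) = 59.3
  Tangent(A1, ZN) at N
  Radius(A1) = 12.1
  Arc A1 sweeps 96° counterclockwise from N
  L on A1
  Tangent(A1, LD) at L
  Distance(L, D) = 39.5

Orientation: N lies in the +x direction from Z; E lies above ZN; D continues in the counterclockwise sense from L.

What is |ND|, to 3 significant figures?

53.2

Z is at the origin; Z and N share the same y with |ZN| = 59.3 and N on the +x side, so N = (59.3, 0.00). The tangent condition forces EN to be normal to ZN, so E = N + (0, 12.1) = (59.3, 12.1). On A1, N sits at bearing -90° from E; a 96° counterclockwise sweep puts L at bearing 6°, so L = E + 12.1·(cos 6°, sin 6°) = (71.3, 13.4). A1 meets LD tangentially, so EL is at right angles to LD, so LD runs along (−sin 6°, cos 6°); with |LD| = 39.5, D = (67.2, 52.6). Then |ND| = |D − N| = 53.2.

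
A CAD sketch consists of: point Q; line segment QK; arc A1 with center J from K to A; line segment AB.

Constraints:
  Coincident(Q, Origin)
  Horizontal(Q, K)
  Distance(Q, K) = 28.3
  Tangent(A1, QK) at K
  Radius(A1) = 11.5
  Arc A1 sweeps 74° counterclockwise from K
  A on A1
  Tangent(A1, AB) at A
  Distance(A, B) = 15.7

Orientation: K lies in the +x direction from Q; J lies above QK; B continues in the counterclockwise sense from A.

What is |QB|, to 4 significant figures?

49.57

Q is at the origin; QK is horizontal with |QK| = 28.3 and K on the +x side, so K = (28.30, 0.000). Since A1 is tangent to QK there, JK ⟂ QK, so J = K + (0, 11.5) = (28.30, 11.50). On A1, K sits at bearing -90° from J; a 74° counterclockwise sweep puts A at bearing -16°, so A = J + 11.5·(cos -16°, sin -16°) = (39.35, 8.330). Since A1 is tangent to AB there, JA ⟂ AB, so AB runs along (−sin -16°, cos -16°); with |AB| = 15.7, B = (43.68, 23.42). Then |QB| = |B − Q| = 49.57.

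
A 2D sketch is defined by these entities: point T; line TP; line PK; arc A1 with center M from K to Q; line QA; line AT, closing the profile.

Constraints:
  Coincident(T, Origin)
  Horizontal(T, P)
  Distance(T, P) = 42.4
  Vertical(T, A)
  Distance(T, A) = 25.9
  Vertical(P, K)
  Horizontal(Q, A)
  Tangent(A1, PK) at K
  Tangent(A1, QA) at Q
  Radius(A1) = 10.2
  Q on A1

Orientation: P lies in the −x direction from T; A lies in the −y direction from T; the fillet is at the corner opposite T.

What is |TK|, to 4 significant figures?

45.21

T is at the origin; TP is horizontal with |TP| = 42.4 and P on the −x side, so P = (-42.40, 0.000). TA is vertical with |TA| = 25.9 and A on the −y side, so A = (0.000, -25.90). The virtual corner opposite T is at (-42.40, -25.90). Tangency of A1 to PK means the radius MK is perpendicular to PK and A1 meets QA tangentially, so MQ is at right angles to QA, with radius 10.2, so the center M sits 10.2 in from both sides at M = (-32.20, -15.70). That places the tangent points at K = (-42.40, -15.70) on PK and Q = (-32.20, -25.90) on QA. Then |TK| = |K − T| = 45.21.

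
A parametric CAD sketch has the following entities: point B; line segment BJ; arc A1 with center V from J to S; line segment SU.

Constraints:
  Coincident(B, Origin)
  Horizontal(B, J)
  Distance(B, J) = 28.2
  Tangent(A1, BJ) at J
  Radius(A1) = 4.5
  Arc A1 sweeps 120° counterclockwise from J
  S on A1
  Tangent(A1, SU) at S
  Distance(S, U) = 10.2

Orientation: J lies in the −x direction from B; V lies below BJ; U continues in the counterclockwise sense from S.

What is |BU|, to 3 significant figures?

31.2

B is at the origin; BJ is horizontal with |BJ| = 28.2 and J on the −x side, so J = (-28.2, 0.00). The tangent condition forces VJ to be normal to BJ, so V = J + (0, -4.5) = (-28.2, -4.50). On A1, J sits at bearing 90° from V; a 120° counterclockwise sweep puts S at bearing 210°, so S = V + 4.5·(cos 210°, sin 210°) = (-32.1, -6.75). Since A1 is tangent to SU there, VS ⟂ SU, so SU runs along (−sin 210°, cos 210°); with |SU| = 10.2, U = (-27.0, -15.6). Then |BU| = |U − B| = 31.2.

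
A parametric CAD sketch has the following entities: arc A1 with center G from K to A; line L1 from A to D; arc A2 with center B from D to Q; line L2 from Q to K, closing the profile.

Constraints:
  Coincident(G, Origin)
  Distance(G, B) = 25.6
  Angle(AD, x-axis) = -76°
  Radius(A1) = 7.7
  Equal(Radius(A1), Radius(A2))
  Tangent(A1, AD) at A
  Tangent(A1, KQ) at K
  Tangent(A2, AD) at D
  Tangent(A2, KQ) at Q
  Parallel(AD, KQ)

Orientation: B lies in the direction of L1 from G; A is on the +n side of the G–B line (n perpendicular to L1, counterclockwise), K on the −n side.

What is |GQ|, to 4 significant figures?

26.73

Tangency of A1 to both parallel lines with radius 7.7 puts A and K at G ± 7.7·n: A = (7.471, 1.863), K = (-7.471, -1.863). Equal radii place D and Q the same way about B: D = B + 7.7·n = (13.66, -22.98), Q = B − 7.7·n = (-1.278, -26.70). Then |GQ| = |Q − G| = 26.73.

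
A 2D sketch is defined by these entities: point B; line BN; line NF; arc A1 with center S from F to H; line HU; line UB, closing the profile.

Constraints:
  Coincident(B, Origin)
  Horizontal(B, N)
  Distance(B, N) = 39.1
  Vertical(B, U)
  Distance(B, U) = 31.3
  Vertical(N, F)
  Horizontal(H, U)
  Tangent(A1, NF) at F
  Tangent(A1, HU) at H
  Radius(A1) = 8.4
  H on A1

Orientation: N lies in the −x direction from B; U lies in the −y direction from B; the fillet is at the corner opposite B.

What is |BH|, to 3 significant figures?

43.8

The virtual corner opposite B is at (-39.1, -31.3). Since A1 is tangent to NF there, SF ⟂ NF and A1 meets HU tangentially, so SH is at right angles to HU, with radius 8.4, so the center S sits 8.4 in from both sides at S = (-30.7, -22.9). That places the tangent points at F = (-39.1, -22.9) on NF and H = (-30.7, -31.3) on HU. Then |BH| = |H − B| = 43.8.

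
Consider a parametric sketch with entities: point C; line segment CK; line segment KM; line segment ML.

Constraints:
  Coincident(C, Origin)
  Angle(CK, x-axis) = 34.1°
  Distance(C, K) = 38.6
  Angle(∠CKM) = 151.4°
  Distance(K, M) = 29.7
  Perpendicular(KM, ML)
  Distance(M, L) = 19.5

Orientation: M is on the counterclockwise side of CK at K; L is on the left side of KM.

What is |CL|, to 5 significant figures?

63.598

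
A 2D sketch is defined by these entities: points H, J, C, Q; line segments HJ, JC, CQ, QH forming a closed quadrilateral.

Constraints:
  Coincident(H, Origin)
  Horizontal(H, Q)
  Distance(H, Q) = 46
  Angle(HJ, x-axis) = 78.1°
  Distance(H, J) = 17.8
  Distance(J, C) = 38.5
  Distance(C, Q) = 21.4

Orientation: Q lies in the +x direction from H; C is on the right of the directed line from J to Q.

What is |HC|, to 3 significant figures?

30.8

H is at the origin; HQ is horizontal with |HQ| = 46.0 and Q in +x, so Q = (46.0, 0). HJ runs at 78.1° with |HJ| = 17.8, so J = (3.67, 17.4). C is determined by |JC| = 38.5 and |CQ| = 21.4 together: it lies at the intersection of circle(J, 38.5) and circle(Q, 21.4). With |JQ| = 45.8, the foot of the radical line on JQ is 34.1 from J and the perpendicular offset is √(38.5² − 34.1²) = 17.9. Taking the right-of-JQ solution: C = (28.4, -12.1).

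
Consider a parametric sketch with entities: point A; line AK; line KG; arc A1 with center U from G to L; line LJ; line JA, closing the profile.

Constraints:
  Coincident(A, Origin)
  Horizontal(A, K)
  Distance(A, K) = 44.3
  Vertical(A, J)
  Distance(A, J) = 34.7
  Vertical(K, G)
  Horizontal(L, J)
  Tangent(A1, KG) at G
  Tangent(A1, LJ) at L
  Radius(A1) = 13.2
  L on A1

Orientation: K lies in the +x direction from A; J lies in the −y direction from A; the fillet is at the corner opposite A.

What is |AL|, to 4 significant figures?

46.60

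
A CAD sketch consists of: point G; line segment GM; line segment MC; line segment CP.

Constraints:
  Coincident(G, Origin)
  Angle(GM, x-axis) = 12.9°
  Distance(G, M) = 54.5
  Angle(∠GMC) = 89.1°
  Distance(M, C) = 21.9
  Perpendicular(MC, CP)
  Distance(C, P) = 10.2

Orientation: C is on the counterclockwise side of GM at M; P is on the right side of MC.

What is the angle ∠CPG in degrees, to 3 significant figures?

18.0°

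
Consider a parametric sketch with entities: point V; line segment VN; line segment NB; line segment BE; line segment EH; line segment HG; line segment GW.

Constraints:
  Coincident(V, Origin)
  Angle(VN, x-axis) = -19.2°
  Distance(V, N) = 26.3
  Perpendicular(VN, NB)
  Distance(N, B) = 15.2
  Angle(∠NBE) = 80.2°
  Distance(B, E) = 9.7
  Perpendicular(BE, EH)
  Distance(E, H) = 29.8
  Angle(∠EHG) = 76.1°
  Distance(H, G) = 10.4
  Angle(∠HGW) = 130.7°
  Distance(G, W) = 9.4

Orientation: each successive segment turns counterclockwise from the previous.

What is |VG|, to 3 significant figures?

33.4

V is at the origin; VN runs at -19.2° with length 26.3, so N = (24.8, -8.65). The perpendicularity gives NB at right angles to VN, so NB runs at 70.8°; with |NB| = 15.2, B = (29.8, 5.71). ∠NBE = 80.2° gives BE at 171° from the x-axis; with |BE| = 9.7, E = (20.3, 7.29). BE is perpendicular to EH, so EH runs at -99.4°; with |EH| = 29.8, H = (15.4, -22.1). ∠EHG = 76.1° gives HG at 4.50° from the x-axis; with |HG| = 10.4, G = (25.8, -21.3). Then |VG| = |G − V| = 33.4.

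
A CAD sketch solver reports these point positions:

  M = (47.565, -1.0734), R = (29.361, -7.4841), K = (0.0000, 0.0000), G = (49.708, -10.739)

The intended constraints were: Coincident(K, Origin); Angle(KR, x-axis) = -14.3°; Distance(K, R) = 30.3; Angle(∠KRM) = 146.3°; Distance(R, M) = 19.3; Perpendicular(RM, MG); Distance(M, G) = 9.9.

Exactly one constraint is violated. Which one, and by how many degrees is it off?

Perpendicular(RM, MG) — off by 6.90°.

K = (0.00, 0.00) ✓; KR at -14.30° ✓; |KR| = 30.30 ✓; ∠KRM = 146.3° ✓; |RM| = 19.30 ✓; ∠(RM, MG) = 96.90° ✗; |MG| = 9.900 ✓.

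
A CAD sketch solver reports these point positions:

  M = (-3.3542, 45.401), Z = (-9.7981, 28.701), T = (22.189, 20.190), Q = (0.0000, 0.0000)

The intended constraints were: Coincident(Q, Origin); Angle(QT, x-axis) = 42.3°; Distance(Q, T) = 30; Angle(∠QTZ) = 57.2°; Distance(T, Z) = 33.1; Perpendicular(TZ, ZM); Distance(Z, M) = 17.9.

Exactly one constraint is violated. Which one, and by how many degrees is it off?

Perpendicular(TZ, ZM) — off by 6.20°.

Q = (0.00, 0.00) ✓; QT at 42.30° ✓; |QT| = 30.00 ✓; ∠QTZ = 57.20° ✓; |TZ| = 33.10 ✓; ∠(TZ, ZM) = 96.20° ✗; |ZM| = 17.90 ✓.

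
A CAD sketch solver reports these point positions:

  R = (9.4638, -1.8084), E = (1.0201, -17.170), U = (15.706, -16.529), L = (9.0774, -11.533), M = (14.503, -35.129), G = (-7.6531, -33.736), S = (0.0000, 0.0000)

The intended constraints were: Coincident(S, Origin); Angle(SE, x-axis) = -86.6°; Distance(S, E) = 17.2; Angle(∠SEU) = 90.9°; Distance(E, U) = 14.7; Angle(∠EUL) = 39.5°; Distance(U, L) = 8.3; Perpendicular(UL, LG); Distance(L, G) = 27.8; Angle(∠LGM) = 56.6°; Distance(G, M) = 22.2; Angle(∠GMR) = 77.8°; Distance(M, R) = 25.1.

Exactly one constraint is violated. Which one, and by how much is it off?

Distance(M, R) = 25.1 — off by 8.60.

S = (0.00, 0.00) ✓; SE at -86.60° ✓; |SE| = 17.20 ✓; ∠SEU = 90.90° ✓; |EU| = 14.70 ✓; ∠EUL = 39.50° ✓; |UL| = 8.301 ✓; ∠(UL, LG) = 90.01° ✓; |LG| = 27.80 ✓; ∠LGM = 56.60° ✓; |GM| = 22.20 ✓; ∠GMR = 77.80° ✓; |MR| = 33.70 ✗.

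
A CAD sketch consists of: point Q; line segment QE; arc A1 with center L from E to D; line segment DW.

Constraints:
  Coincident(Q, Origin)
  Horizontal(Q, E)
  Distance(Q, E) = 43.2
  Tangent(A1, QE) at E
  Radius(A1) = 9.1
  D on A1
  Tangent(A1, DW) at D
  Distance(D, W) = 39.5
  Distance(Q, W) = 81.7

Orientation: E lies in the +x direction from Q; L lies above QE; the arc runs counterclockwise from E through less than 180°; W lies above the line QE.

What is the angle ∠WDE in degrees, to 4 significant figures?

152.3°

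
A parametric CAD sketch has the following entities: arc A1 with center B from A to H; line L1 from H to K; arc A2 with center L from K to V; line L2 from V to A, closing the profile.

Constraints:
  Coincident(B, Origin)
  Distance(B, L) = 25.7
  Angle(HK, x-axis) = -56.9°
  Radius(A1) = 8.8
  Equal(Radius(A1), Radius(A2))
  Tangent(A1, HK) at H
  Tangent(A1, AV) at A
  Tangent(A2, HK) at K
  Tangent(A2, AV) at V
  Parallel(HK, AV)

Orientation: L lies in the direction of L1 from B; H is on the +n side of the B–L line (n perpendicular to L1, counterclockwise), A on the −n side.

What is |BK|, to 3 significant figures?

27.2

The slot axis is L1's direction at -56.9°, so u = (cos -56.9°, sin -56.9°) = (0.546, -0.838) and n = (−sin -56.9°, cos -56.9°) = (0.838, 0.546). B is at the origin and L lies 25.7 along u from B, so L = 25.7·u = (14.0, -21.5). Tangency of A1 to both parallel lines with radius 8.8 puts H and A at B ± 8.8·n: H = (7.37, 4.81), A = (-7.37, -4.81). Equal radii place K and V the same way about L: K = L + 8.8·n = (21.4, -16.7), V = L − 8.8·n = (6.66, -26.3). Then |BK| = |K − B| = 27.2.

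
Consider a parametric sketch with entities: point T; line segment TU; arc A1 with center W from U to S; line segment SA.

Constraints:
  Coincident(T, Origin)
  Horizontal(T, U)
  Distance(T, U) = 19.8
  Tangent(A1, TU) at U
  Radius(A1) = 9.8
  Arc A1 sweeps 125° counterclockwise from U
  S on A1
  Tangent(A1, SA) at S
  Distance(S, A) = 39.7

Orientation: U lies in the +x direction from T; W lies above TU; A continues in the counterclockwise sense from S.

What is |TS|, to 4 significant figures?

31.81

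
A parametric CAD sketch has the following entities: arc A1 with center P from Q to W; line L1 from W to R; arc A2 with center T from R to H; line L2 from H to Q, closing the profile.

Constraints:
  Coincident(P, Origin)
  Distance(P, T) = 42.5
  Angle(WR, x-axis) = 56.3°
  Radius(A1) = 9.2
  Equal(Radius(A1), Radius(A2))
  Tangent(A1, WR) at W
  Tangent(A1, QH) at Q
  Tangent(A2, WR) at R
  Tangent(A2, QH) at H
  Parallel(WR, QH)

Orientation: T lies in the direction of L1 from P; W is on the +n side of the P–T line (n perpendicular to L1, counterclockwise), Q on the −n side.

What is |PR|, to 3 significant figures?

43.5

The slot axis is L1's direction at 56.3°, so u = (cos 56.3°, sin 56.3°) = (0.555, 0.832) and n = (−sin 56.3°, cos 56.3°) = (-0.832, 0.555). P is at the origin and T lies 42.5 along u from P, so T = 42.5·u = (23.6, 35.4). Tangency of A1 to both parallel lines with radius 9.2 puts W and Q at P ± 9.2·n: W = (-7.65, 5.10), Q = (7.65, -5.10). Equal radii place R and H the same way about T: R = T + 9.2·n = (15.9, 40.5), H = T − 9.2·n = (31.2, 30.3). Then |PR| = |R − P| = 43.5.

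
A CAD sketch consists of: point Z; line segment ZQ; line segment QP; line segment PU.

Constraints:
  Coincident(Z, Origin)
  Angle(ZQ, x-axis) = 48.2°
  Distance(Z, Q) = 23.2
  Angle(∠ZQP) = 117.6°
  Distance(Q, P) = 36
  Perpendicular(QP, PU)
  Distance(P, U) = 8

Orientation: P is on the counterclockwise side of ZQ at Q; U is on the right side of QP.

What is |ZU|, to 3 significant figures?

54.8

Z is at the origin; ZQ runs at 48.2° with length 23.2, so Q = 23.2·(cos 48.2°, sin 48.2°) = (15.5, 17.3). ∠ZQP = 117.6°, so QP runs at 48.2° + (180° − 117.6°) = 111° from the x-axis; with |QP| = 36.0, P = Q + 36.0·(cos 111°, sin 111°) = (2.80, 51.0). QP ⟂ PU; with |PU| = 8.0 on the right of QP, U = P + 8.0·(0.936, 0.352) = (10.3, 53.8). Then |ZU| = |U − Z| = 54.8.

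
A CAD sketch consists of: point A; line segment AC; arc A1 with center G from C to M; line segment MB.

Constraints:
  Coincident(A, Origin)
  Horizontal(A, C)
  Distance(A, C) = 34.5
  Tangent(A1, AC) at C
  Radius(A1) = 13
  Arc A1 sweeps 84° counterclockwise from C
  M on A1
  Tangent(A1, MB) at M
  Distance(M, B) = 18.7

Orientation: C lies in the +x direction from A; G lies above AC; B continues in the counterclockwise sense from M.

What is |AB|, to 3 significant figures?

57.9

A is at the origin; AC is horizontal with |AC| = 34.5 and C on the +x side, so C = (34.5, 0.00). The tangent condition forces GC to be normal to AC, so G = C + (0, 13) = (34.5, 13.0). On A1, C sits at bearing -90° from G; an 84° counterclockwise sweep puts M at bearing -6°, so M = G + 13.0·(cos -6°, sin -6°) = (47.4, 11.6). The tangent condition forces GM to be normal to MB, so MB runs along (−sin -6°, cos -6°); with |MB| = 18.7, B = (49.4, 30.2). Then |AB| = |B − A| = 57.9.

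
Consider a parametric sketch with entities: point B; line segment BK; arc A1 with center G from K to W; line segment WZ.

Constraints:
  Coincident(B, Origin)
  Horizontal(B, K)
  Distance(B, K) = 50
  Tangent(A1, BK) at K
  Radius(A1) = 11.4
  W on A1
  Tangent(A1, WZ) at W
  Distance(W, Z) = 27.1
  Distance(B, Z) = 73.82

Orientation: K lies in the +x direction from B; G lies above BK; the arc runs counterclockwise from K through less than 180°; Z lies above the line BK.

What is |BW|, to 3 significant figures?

62.2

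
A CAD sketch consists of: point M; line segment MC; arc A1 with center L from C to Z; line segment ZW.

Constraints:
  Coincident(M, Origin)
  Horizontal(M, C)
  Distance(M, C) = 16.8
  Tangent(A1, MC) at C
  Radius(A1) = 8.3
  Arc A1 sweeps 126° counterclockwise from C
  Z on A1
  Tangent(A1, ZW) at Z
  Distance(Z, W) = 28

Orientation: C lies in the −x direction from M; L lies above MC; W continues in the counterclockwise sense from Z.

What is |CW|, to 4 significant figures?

37.13

M is at the origin; M and C share the same y with |MC| = 16.8 and C on the −x side, so C = (-16.80, 0.000). Since A1 is tangent to MC there, LC ⟂ MC, so L = C + (0, 8.3) = (-16.80, 8.300). On A1, C sits at bearing -90° from L; a 126° counterclockwise sweep puts Z at bearing 36°, so Z = L + 8.3·(cos 36°, sin 36°) = (-10.09, 13.18). Since A1 is tangent to ZW there, LZ ⟂ ZW, so ZW runs along (−sin 36°, cos 36°); with |ZW| = 28.0, W = (-26.54, 35.83). Then |CW| = |W − C| = 37.13.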